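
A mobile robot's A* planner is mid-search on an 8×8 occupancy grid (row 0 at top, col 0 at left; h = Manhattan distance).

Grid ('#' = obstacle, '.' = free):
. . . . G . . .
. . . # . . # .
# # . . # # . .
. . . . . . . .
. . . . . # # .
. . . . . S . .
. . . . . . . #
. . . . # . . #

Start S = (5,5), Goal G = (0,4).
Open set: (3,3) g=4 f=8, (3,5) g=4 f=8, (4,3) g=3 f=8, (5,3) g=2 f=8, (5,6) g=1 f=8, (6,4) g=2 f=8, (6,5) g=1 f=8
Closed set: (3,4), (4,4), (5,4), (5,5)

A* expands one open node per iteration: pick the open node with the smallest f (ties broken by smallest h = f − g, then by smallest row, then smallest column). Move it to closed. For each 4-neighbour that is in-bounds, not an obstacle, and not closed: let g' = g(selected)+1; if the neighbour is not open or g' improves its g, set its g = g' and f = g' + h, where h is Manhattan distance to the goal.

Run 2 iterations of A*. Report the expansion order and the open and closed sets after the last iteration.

step 1: expand (3,3) (f=8, h=4) → closed; open now [(2,3) g=5 f=8, (3,2) g=5 f=10, (3,5) g=4 f=8, (4,3) g=3 f=8, (5,3) g=2 f=8, (5,6) g=1 f=8, (6,4) g=2 f=8, (6,5) g=1 f=8]
step 2: expand (2,3) (f=8, h=3) → closed; open now [(2,2) g=6 f=10, (3,2) g=5 f=10, (3,5) g=4 f=8, (4,3) g=3 f=8, (5,3) g=2 f=8, (5,6) g=1 f=8, (6,4) g=2 f=8, (6,5) g=1 f=8]

order=[(3,3) → (2,3)]; open=[(2,2) g=6 f=10, (3,2) g=5 f=10, (3,5) g=4 f=8, (4,3) g=3 f=8, (5,3) g=2 f=8, (5,6) g=1 f=8, (6,4) g=2 f=8, (6,5) g=1 f=8]; closed=[(2,3), (3,3), (3,4), (4,4), (5,4), (5,5)]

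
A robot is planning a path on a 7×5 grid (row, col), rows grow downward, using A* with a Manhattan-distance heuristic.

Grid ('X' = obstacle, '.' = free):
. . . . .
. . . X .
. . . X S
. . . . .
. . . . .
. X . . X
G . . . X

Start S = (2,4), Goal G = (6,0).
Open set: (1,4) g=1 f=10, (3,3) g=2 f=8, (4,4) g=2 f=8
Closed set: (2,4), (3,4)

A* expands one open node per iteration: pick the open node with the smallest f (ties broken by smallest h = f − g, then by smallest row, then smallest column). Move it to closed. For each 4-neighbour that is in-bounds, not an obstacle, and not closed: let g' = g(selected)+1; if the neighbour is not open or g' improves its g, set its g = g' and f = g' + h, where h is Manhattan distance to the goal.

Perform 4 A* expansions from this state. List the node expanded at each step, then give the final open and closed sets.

step 1: expand (3,3) (f=8, h=6) → closed; open now [(1,4) g=1 f=10, (3,2) g=3 f=8, (4,3) g=3 f=8, (4,4) g=2 f=8]
step 2: expand (3,2) (f=8, h=5) → closed; open now [(1,4) g=1 f=10, (2,2) g=4 f=10, (3,1) g=4 f=8, (4,2) g=4 f=8, (4,3) g=3 f=8, (4,4) g=2 f=8]
step 3: expand (3,1) (f=8, h=4) → closed; open now [(1,4) g=1 f=10, (2,1) g=5 f=10, (2,2) g=4 f=10, (3,0) g=5 f=8, (4,1) g=5 f=8, (4,2) g=4 f=8, (4,3) g=3 f=8, (4,4) g=2 f=8]
step 4: expand (3,0) (f=8, h=3) → closed; open now [(1,4) g=1 f=10, (2,0) g=6 f=10, (2,1) g=5 f=10, (2,2) g=4 f=10, (4,0) g=6 f=8, (4,1) g=5 f=8, (4,2) g=4 f=8, (4,3) g=3 f=8, (4,4) g=2 f=8]

order=[(3,3) → (3,2) → (3,1) → (3,0)]; open=[(1,4) g=1 f=10, (2,0) g=6 f=10, (2,1) g=5 f=10, (2,2) g=4 f=10, (4,0) g=6 f=8, (4,1) g=5 f=8, (4,2) g=4 f=8, (4,3) g=3 f=8, (4,4) g=2 f=8]; closed=[(2,4), (3,0), (3,1), (3,2), (3,3), (3,4)]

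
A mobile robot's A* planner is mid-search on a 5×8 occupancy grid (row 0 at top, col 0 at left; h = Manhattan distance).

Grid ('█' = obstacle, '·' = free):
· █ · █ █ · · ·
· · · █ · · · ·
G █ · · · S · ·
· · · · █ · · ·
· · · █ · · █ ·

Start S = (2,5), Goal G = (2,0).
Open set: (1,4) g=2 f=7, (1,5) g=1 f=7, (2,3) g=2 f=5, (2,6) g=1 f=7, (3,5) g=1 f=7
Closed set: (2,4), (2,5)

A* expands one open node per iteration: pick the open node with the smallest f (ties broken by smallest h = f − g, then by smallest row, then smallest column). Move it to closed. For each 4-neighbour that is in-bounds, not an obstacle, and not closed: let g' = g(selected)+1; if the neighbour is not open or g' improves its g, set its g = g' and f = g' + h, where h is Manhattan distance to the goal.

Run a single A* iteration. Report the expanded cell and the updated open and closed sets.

expanded=(2,3); open=[(1,4) g=2 f=7, (1,5) g=1 f=7, (2,2) g=3 f=5, (2,6) g=1 f=7, (3,3) g=3 f=7, (3,5) g=1 f=7]; closed=[(2,3), (2,4), (2,5)]

step 1: expand (2,3) (f=5, h=3) → closed; open now [(1,4) g=2 f=7, (1,5) g=1 f=7, (2,2) g=3 f=5, (2,6) g=1 f=7, (3,3) g=3 f=7, (3,5) g=1 f=7]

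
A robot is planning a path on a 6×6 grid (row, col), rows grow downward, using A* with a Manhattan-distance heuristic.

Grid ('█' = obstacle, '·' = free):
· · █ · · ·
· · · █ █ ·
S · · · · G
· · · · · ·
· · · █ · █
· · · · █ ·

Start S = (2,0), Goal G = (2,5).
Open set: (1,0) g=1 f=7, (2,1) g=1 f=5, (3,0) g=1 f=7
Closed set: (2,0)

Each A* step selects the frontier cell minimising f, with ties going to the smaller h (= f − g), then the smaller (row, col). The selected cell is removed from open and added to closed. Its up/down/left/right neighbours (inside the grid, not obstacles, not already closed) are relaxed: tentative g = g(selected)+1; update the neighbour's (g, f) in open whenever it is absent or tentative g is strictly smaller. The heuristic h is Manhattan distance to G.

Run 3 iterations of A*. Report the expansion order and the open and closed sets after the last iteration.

step 1: expand (2,1) (f=5, h=4) → closed; open now [(1,0) g=1 f=7, (1,1) g=2 f=7, (2,2) g=2 f=5, (3,0) g=1 f=7, (3,1) g=2 f=7]
step 2: expand (2,2) (f=5, h=3) → closed; open now [(1,0) g=1 f=7, (1,1) g=2 f=7, (1,2) g=3 f=7, (2,3) g=3 f=5, (3,0) g=1 f=7, (3,1) g=2 f=7, (3,2) g=3 f=7]
step 3: expand (2,3) (f=5, h=2) → closed; open now [(1,0) g=1 f=7, (1,1) g=2 f=7, (1,2) g=3 f=7, (2,4) g=4 f=5, (3,0) g=1 f=7, (3,1) g=2 f=7, (3,2) g=3 f=7, (3,3) g=4 f=7]

order=[(2,1) → (2,2) → (2,3)]; open=[(1,0) g=1 f=7, (1,1) g=2 f=7, (1,2) g=3 f=7, (2,4) g=4 f=5, (3,0) g=1 f=7, (3,1) g=2 f=7, (3,2) g=3 f=7, (3,3) g=4 f=7]; closed=[(2,0), (2,1), (2,2), (2,3)]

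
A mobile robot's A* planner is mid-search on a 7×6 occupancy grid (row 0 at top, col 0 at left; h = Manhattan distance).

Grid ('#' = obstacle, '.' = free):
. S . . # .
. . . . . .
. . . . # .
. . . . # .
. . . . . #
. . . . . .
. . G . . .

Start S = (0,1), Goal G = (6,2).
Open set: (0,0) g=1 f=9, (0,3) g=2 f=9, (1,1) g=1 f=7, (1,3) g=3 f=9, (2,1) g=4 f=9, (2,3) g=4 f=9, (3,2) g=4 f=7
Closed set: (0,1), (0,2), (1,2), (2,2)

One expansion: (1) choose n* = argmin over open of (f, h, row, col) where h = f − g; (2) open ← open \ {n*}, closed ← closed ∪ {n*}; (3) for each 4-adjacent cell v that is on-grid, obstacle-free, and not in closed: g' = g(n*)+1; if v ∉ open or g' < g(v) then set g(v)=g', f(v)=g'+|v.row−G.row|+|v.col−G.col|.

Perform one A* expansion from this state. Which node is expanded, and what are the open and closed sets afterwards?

expanded=(3,2); open=[(0,0) g=1 f=9, (0,3) g=2 f=9, (1,1) g=1 f=7, (1,3) g=3 f=9, (2,1) g=4 f=9, (2,3) g=4 f=9, (3,1) g=5 f=9, (3,3) g=5 f=9, (4,2) g=5 f=7]; closed=[(0,1), (0,2), (1,2), (2,2), (3,2)]

step 1: expand (3,2) (f=7, h=3) → closed; open now [(0,0) g=1 f=9, (0,3) g=2 f=9, (1,1) g=1 f=7, (1,3) g=3 f=9, (2,1) g=4 f=9, (2,3) g=4 f=9, (3,1) g=5 f=9, (3,3) g=5 f=9, (4,2) g=5 f=7]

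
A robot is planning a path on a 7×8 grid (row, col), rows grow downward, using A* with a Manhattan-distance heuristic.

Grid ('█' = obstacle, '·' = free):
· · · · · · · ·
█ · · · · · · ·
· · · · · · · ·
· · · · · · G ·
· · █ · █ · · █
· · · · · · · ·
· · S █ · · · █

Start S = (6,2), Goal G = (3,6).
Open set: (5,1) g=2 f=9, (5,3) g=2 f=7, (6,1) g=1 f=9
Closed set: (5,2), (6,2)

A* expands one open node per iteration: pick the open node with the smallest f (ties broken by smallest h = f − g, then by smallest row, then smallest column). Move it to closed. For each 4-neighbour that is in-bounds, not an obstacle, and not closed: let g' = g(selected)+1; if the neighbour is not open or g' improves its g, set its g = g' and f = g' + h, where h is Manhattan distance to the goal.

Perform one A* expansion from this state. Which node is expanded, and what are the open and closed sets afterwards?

expanded=(5,3); open=[(4,3) g=3 f=7, (5,1) g=2 f=9, (5,4) g=3 f=7, (6,1) g=1 f=9]; closed=[(5,2), (5,3), (6,2)]

step 1: expand (5,3) (f=7, h=5) → closed; open now [(4,3) g=3 f=7, (5,1) g=2 f=9, (5,4) g=3 f=7, (6,1) g=1 f=9]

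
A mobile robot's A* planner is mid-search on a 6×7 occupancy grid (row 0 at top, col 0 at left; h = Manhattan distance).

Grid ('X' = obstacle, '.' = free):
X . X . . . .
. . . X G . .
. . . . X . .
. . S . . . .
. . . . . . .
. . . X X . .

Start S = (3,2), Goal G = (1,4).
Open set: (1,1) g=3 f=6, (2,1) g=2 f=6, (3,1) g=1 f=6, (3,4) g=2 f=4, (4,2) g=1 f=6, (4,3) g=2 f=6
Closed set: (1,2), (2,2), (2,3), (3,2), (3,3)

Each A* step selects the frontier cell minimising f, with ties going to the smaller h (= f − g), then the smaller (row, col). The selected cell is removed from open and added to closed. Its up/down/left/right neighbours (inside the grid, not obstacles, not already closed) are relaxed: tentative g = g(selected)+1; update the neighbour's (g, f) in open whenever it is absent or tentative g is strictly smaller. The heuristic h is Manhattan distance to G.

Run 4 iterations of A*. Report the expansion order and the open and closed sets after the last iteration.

order=[(3,4) → (1,1) → (3,5) → (2,5)]; open=[(0,1) g=4 f=8, (1,0) g=4 f=8, (1,5) g=5 f=6, (2,1) g=2 f=6, (2,6) g=5 f=8, (3,1) g=1 f=6, (3,6) g=4 f=8, (4,2) g=1 f=6, (4,3) g=2 f=6, (4,4) g=3 f=6, (4,5) g=4 f=8]; closed=[(1,1), (1,2), (2,2), (2,3), (2,5), (3,2), (3,3), (3,4), (3,5)]

step 1: expand (3,4) (f=4, h=2) → closed; open now [(1,1) g=3 f=6, (2,1) g=2 f=6, (3,1) g=1 f=6, (3,5) g=3 f=6, (4,2) g=1 f=6, (4,3) g=2 f=6, (4,4) g=3 f=6]
step 2: expand (1,1) (f=6, h=3) → closed; open now [(0,1) g=4 f=8, (1,0) g=4 f=8, (2,1) g=2 f=6, (3,1) g=1 f=6, (3,5) g=3 f=6, (4,2) g=1 f=6, (4,3) g=2 f=6, (4,4) g=3 f=6]
step 3: expand (3,5) (f=6, h=3) → closed; open now [(0,1) g=4 f=8, (1,0) g=4 f=8, (2,1) g=2 f=6, (2,5) g=4 f=6, (3,1) g=1 f=6, (3,6) g=4 f=8, (4,2) g=1 f=6, (4,3) g=2 f=6, (4,4) g=3 f=6, (4,5) g=4 f=8]
step 4: expand (2,5) (f=6, h=2) → closed; open now [(0,1) g=4 f=8, (1,0) g=4 f=8, (1,5) g=5 f=6, (2,1) g=2 f=6, (2,6) g=5 f=8, (3,1) g=1 f=6, (3,6) g=4 f=8, (4,2) g=1 f=6, (4,3) g=2 f=6, (4,4) g=3 f=6, (4,5) g=4 f=8]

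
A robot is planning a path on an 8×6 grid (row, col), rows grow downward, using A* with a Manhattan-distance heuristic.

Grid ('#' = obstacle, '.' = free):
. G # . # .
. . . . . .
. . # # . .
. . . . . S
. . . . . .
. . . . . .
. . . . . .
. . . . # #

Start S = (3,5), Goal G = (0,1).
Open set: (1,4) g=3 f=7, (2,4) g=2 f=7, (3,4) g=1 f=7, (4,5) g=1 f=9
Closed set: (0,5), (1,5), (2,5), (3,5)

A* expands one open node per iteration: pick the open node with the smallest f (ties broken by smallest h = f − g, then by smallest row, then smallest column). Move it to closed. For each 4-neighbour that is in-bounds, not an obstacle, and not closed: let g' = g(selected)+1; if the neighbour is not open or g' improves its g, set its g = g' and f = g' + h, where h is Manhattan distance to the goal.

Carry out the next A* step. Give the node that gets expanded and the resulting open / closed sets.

expanded=(1,4); open=[(1,3) g=4 f=7, (2,4) g=2 f=7, (3,4) g=1 f=7, (4,5) g=1 f=9]; closed=[(0,5), (1,4), (1,5), (2,5), (3,5)]

step 1: expand (1,4) (f=7, h=4) → closed; open now [(1,3) g=4 f=7, (2,4) g=2 f=7, (3,4) g=1 f=7, (4,5) g=1 f=9]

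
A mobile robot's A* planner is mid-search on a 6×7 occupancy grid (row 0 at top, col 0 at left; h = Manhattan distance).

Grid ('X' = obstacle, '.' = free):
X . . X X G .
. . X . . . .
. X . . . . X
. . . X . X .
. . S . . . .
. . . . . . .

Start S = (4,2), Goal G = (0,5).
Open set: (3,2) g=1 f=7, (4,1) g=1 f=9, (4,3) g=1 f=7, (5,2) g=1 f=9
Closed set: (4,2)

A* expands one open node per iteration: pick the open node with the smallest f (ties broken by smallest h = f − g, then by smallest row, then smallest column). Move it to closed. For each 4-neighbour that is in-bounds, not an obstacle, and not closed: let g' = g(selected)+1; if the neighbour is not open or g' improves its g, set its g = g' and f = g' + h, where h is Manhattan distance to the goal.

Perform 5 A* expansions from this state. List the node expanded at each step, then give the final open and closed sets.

step 1: expand (3,2) (f=7, h=6) → closed; open now [(2,2) g=2 f=7, (3,1) g=2 f=9, (4,1) g=1 f=9, (4,3) g=1 f=7, (5,2) g=1 f=9]
step 2: expand (2,2) (f=7, h=5) → closed; open now [(2,3) g=3 f=7, (3,1) g=2 f=9, (4,1) g=1 f=9, (4,3) g=1 f=7, (5,2) g=1 f=9]
step 3: expand (2,3) (f=7, h=4) → closed; open now [(1,3) g=4 f=7, (2,4) g=4 f=7, (3,1) g=2 f=9, (4,1) g=1 f=9, (4,3) g=1 f=7, (5,2) g=1 f=9]
step 4: expand (1,3) (f=7, h=3) → closed; open now [(1,4) g=5 f=7, (2,4) g=4 f=7, (3,1) g=2 f=9, (4,1) g=1 f=9, (4,3) g=1 f=7, (5,2) g=1 f=9]
step 5: expand (1,4) (f=7, h=2) → closed; open now [(1,5) g=6 f=7, (2,4) g=4 f=7, (3,1) g=2 f=9, (4,1) g=1 f=9, (4,3) g=1 f=7, (5,2) g=1 f=9]

order=[(3,2) → (2,2) → (2,3) → (1,3) → (1,4)]; open=[(1,5) g=6 f=7, (2,4) g=4 f=7, (3,1) g=2 f=9, (4,1) g=1 f=9, (4,3) g=1 f=7, (5,2) g=1 f=9]; closed=[(1,3), (1,4), (2,2), (2,3), (3,2), (4,2)]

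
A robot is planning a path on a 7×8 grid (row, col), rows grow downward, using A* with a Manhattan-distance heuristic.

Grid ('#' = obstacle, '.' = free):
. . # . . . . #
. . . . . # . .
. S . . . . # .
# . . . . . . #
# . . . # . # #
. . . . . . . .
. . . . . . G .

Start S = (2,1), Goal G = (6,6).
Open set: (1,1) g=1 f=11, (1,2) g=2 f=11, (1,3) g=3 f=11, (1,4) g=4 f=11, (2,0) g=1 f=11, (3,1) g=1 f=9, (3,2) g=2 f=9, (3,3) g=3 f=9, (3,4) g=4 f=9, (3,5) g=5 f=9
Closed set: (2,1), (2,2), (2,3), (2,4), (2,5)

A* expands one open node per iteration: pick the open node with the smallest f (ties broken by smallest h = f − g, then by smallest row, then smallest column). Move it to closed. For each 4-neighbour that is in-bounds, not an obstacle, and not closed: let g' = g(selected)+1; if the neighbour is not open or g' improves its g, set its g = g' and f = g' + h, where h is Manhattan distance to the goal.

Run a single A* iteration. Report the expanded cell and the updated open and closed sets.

step 1: expand (3,5) (f=9, h=4) → closed; open now [(1,1) g=1 f=11, (1,2) g=2 f=11, (1,3) g=3 f=11, (1,4) g=4 f=11, (2,0) g=1 f=11, (3,1) g=1 f=9, (3,2) g=2 f=9, (3,3) g=3 f=9, (3,4) g=4 f=9, (3,6) g=6 f=9, (4,5) g=6 f=9]

expanded=(3,5); open=[(1,1) g=1 f=11, (1,2) g=2 f=11, (1,3) g=3 f=11, (1,4) g=4 f=11, (2,0) g=1 f=11, (3,1) g=1 f=9, (3,2) g=2 f=9, (3,3) g=3 f=9, (3,4) g=4 f=9, (3,6) g=6 f=9, (4,5) g=6 f=9]; closed=[(2,1), (2,2), (2,3), (2,4), (2,5), (3,5)]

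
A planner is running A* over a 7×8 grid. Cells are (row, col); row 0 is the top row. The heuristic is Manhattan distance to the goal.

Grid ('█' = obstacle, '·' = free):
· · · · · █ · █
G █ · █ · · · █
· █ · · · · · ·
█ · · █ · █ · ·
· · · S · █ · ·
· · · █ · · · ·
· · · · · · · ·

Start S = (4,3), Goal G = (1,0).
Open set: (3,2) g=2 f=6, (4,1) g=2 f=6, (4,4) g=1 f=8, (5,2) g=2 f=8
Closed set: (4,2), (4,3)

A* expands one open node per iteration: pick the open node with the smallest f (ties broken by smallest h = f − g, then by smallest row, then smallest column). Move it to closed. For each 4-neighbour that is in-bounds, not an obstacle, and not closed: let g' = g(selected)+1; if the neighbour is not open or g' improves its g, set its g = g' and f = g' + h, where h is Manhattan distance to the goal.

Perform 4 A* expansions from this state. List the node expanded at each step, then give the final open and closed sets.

order=[(3,2) → (2,2) → (1,2) → (3,1)]; open=[(0,2) g=5 f=8, (2,3) g=4 f=8, (4,1) g=2 f=6, (4,4) g=1 f=8, (5,2) g=2 f=8]; closed=[(1,2), (2,2), (3,1), (3,2), (4,2), (4,3)]

step 1: expand (3,2) (f=6, h=4) → closed; open now [(2,2) g=3 f=6, (3,1) g=3 f=6, (4,1) g=2 f=6, (4,4) g=1 f=8, (5,2) g=2 f=8]
step 2: expand (2,2) (f=6, h=3) → closed; open now [(1,2) g=4 f=6, (2,3) g=4 f=8, (3,1) g=3 f=6, (4,1) g=2 f=6, (4,4) g=1 f=8, (5,2) g=2 f=8]
step 3: expand (1,2) (f=6, h=2) → closed; open now [(0,2) g=5 f=8, (2,3) g=4 f=8, (3,1) g=3 f=6, (4,1) g=2 f=6, (4,4) g=1 f=8, (5,2) g=2 f=8]
step 4: expand (3,1) (f=6, h=3) → closed; open now [(0,2) g=5 f=8, (2,3) g=4 f=8, (4,1) g=2 f=6, (4,4) g=1 f=8, (5,2) g=2 f=8]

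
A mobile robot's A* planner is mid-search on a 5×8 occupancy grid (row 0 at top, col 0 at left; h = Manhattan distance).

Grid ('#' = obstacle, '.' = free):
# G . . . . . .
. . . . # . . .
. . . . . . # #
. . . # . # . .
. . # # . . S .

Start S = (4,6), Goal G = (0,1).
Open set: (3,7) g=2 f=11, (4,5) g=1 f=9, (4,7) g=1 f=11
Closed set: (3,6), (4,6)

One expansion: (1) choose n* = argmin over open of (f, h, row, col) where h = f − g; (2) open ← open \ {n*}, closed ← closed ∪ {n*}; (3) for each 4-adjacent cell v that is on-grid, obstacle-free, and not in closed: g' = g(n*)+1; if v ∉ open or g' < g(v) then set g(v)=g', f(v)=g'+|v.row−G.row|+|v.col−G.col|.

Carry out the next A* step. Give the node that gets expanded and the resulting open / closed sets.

expanded=(4,5); open=[(3,7) g=2 f=11, (4,4) g=2 f=9, (4,7) g=1 f=11]; closed=[(3,6), (4,5), (4,6)]

step 1: expand (4,5) (f=9, h=8) → closed; open now [(3,7) g=2 f=11, (4,4) g=2 f=9, (4,7) g=1 f=11]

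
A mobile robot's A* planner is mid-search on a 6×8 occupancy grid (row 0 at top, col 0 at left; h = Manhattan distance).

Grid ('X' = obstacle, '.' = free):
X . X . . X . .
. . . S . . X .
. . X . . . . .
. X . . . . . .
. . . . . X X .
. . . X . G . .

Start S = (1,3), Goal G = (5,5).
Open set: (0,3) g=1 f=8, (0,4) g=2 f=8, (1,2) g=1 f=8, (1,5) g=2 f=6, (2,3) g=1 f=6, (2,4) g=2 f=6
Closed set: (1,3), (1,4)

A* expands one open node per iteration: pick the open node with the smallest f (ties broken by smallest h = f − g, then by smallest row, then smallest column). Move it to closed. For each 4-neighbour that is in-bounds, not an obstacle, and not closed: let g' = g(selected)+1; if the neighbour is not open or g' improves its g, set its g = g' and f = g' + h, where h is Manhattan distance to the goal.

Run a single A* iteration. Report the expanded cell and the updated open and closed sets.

expanded=(1,5); open=[(0,3) g=1 f=8, (0,4) g=2 f=8, (1,2) g=1 f=8, (2,3) g=1 f=6, (2,4) g=2 f=6, (2,5) g=3 f=6]; closed=[(1,3), (1,4), (1,5)]

step 1: expand (1,5) (f=6, h=4) → closed; open now [(0,3) g=1 f=8, (0,4) g=2 f=8, (1,2) g=1 f=8, (2,3) g=1 f=6, (2,4) g=2 f=6, (2,5) g=3 f=6]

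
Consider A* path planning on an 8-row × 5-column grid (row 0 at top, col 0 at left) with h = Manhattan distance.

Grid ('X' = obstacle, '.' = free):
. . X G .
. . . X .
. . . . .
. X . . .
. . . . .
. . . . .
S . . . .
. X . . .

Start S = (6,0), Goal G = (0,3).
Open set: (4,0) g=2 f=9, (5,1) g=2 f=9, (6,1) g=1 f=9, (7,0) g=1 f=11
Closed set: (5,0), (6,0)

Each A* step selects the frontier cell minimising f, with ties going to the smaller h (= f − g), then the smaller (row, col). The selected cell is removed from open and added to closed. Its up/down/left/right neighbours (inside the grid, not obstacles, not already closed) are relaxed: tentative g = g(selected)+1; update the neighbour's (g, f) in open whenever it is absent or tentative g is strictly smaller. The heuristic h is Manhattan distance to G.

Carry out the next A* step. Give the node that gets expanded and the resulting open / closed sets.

step 1: expand (4,0) (f=9, h=7) → closed; open now [(3,0) g=3 f=9, (4,1) g=3 f=9, (5,1) g=2 f=9, (6,1) g=1 f=9, (7,0) g=1 f=11]

expanded=(4,0); open=[(3,0) g=3 f=9, (4,1) g=3 f=9, (5,1) g=2 f=9, (6,1) g=1 f=9, (7,0) g=1 f=11]; closed=[(4,0), (5,0), (6,0)]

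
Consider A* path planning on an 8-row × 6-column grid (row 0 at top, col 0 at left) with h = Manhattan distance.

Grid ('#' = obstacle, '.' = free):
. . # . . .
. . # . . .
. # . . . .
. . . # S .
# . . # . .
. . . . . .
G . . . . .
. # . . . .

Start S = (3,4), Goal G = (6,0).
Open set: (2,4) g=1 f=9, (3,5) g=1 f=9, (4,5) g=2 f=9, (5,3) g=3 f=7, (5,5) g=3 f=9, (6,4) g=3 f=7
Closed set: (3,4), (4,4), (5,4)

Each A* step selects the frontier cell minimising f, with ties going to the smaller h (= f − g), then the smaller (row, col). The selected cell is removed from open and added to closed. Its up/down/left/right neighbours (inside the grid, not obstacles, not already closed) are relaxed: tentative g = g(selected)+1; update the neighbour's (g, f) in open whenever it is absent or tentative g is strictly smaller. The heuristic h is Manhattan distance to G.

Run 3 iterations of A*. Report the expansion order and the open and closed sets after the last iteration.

step 1: expand (5,3) (f=7, h=4) → closed; open now [(2,4) g=1 f=9, (3,5) g=1 f=9, (4,5) g=2 f=9, (5,2) g=4 f=7, (5,5) g=3 f=9, (6,3) g=4 f=7, (6,4) g=3 f=7]
step 2: expand (5,2) (f=7, h=3) → closed; open now [(2,4) g=1 f=9, (3,5) g=1 f=9, (4,2) g=5 f=9, (4,5) g=2 f=9, (5,1) g=5 f=7, (5,5) g=3 f=9, (6,2) g=5 f=7, (6,3) g=4 f=7, (6,4) g=3 f=7]
step 3: expand (5,1) (f=7, h=2) → closed; open now [(2,4) g=1 f=9, (3,5) g=1 f=9, (4,1) g=6 f=9, (4,2) g=5 f=9, (4,5) g=2 f=9, (5,0) g=6 f=7, (5,5) g=3 f=9, (6,1) g=6 f=7, (6,2) g=5 f=7, (6,3) g=4 f=7, (6,4) g=3 f=7]

order=[(5,3) → (5,2) → (5,1)]; open=[(2,4) g=1 f=9, (3,5) g=1 f=9, (4,1) g=6 f=9, (4,2) g=5 f=9, (4,5) g=2 f=9, (5,0) g=6 f=7, (5,5) g=3 f=9, (6,1) g=6 f=7, (6,2) g=5 f=7, (6,3) g=4 f=7, (6,4) g=3 f=7]; closed=[(3,4), (4,4), (5,1), (5,2), (5,3), (5,4)]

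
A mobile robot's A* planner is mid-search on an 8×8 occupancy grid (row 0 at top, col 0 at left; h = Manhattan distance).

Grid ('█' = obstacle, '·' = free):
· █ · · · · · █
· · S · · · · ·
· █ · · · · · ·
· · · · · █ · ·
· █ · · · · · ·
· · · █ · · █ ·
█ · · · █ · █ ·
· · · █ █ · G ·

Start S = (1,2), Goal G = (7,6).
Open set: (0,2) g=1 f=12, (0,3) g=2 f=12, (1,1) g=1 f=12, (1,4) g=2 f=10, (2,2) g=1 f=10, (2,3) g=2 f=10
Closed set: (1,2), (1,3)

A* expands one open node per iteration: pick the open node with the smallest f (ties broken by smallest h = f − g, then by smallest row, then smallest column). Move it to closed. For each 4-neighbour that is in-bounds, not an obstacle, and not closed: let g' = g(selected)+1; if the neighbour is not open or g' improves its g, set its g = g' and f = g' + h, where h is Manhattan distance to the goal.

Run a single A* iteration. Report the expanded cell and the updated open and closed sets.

step 1: expand (1,4) (f=10, h=8) → closed; open now [(0,2) g=1 f=12, (0,3) g=2 f=12, (0,4) g=3 f=12, (1,1) g=1 f=12, (1,5) g=3 f=10, (2,2) g=1 f=10, (2,3) g=2 f=10, (2,4) g=3 f=10]

expanded=(1,4); open=[(0,2) g=1 f=12, (0,3) g=2 f=12, (0,4) g=3 f=12, (1,1) g=1 f=12, (1,5) g=3 f=10, (2,2) g=1 f=10, (2,3) g=2 f=10, (2,4) g=3 f=10]; closed=[(1,2), (1,3), (1,4)]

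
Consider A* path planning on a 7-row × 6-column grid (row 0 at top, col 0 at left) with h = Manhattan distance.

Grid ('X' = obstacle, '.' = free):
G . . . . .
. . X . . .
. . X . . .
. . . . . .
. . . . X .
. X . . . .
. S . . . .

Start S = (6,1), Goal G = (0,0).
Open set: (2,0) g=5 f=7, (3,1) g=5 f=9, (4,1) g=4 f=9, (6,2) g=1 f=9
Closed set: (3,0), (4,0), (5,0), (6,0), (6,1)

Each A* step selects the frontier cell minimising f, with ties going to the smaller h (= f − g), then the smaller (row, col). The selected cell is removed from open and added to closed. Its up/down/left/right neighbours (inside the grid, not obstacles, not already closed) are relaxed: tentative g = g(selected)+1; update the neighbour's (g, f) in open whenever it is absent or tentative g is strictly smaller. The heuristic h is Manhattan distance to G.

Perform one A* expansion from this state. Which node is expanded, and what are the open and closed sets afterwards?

step 1: expand (2,0) (f=7, h=2) → closed; open now [(1,0) g=6 f=7, (2,1) g=6 f=9, (3,1) g=5 f=9, (4,1) g=4 f=9, (6,2) g=1 f=9]

expanded=(2,0); open=[(1,0) g=6 f=7, (2,1) g=6 f=9, (3,1) g=5 f=9, (4,1) g=4 f=9, (6,2) g=1 f=9]; closed=[(2,0), (3,0), (4,0), (5,0), (6,0), (6,1)]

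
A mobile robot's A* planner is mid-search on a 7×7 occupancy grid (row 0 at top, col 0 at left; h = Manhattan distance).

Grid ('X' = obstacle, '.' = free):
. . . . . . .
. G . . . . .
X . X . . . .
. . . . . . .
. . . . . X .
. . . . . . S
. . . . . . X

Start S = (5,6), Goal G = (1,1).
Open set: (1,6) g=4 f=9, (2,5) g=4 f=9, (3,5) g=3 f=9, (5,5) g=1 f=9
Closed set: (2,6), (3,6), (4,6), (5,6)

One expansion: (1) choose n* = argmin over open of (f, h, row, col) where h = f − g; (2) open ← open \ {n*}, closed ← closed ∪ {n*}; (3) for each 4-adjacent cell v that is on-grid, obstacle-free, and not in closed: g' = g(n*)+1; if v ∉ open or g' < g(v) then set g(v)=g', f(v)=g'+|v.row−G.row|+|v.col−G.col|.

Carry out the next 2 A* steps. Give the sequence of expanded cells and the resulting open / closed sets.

order=[(1,6) → (1,5)]; open=[(0,5) g=6 f=11, (0,6) g=5 f=11, (1,4) g=6 f=9, (2,5) g=4 f=9, (3,5) g=3 f=9, (5,5) g=1 f=9]; closed=[(1,5), (1,6), (2,6), (3,6), (4,6), (5,6)]

step 1: expand (1,6) (f=9, h=5) → closed; open now [(0,6) g=5 f=11, (1,5) g=5 f=9, (2,5) g=4 f=9, (3,5) g=3 f=9, (5,5) g=1 f=9]
step 2: expand (1,5) (f=9, h=4) → closed; open now [(0,5) g=6 f=11, (0,6) g=5 f=11, (1,4) g=6 f=9, (2,5) g=4 f=9, (3,5) g=3 f=9, (5,5) g=1 f=9]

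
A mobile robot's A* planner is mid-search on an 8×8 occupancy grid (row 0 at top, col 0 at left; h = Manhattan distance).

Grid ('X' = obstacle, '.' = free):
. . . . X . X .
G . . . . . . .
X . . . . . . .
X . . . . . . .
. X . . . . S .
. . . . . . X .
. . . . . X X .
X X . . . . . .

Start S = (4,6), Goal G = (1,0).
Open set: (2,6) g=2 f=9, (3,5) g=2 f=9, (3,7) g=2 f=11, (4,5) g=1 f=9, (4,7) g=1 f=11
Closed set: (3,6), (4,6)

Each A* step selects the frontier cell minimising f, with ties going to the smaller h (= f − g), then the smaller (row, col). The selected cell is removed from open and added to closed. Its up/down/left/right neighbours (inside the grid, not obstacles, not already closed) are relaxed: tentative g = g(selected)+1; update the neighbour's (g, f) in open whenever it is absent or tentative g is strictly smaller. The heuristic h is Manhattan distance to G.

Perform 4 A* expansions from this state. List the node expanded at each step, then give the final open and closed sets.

order=[(2,6) → (1,6) → (1,5) → (1,4)]; open=[(0,5) g=5 f=11, (1,3) g=6 f=9, (1,7) g=4 f=11, (2,4) g=6 f=11, (2,5) g=3 f=9, (2,7) g=3 f=11, (3,5) g=2 f=9, (3,7) g=2 f=11, (4,5) g=1 f=9, (4,7) g=1 f=11]; closed=[(1,4), (1,5), (1,6), (2,6), (3,6), (4,6)]

step 1: expand (2,6) (f=9, h=7) → closed; open now [(1,6) g=3 f=9, (2,5) g=3 f=9, (2,7) g=3 f=11, (3,5) g=2 f=9, (3,7) g=2 f=11, (4,5) g=1 f=9, (4,7) g=1 f=11]
step 2: expand (1,6) (f=9, h=6) → closed; open now [(1,5) g=4 f=9, (1,7) g=4 f=11, (2,5) g=3 f=9, (2,7) g=3 f=11, (3,5) g=2 f=9, (3,7) g=2 f=11, (4,5) g=1 f=9, (4,7) g=1 f=11]
step 3: expand (1,5) (f=9, h=5) → closed; open now [(0,5) g=5 f=11, (1,4) g=5 f=9, (1,7) g=4 f=11, (2,5) g=3 f=9, (2,7) g=3 f=11, (3,5) g=2 f=9, (3,7) g=2 f=11, (4,5) g=1 f=9, (4,7) g=1 f=11]
step 4: expand (1,4) (f=9, h=4) → closed; open now [(0,5) g=5 f=11, (1,3) g=6 f=9, (1,7) g=4 f=11, (2,4) g=6 f=11, (2,5) g=3 f=9, (2,7) g=3 f=11, (3,5) g=2 f=9, (3,7) g=2 f=11, (4,5) g=1 f=9, (4,7) g=1 f=11]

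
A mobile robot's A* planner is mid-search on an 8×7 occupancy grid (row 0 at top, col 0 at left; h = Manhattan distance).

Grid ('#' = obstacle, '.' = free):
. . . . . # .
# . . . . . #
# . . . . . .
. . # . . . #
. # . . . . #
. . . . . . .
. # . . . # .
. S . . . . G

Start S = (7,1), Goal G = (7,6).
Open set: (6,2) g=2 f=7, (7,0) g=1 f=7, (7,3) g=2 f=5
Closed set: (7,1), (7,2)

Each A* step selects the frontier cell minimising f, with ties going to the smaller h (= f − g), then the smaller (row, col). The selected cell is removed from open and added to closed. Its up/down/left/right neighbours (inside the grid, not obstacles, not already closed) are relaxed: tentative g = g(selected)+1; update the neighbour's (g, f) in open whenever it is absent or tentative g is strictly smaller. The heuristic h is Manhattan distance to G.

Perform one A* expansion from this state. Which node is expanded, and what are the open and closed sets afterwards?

step 1: expand (7,3) (f=5, h=3) → closed; open now [(6,2) g=2 f=7, (6,3) g=3 f=7, (7,0) g=1 f=7, (7,4) g=3 f=5]

expanded=(7,3); open=[(6,2) g=2 f=7, (6,3) g=3 f=7, (7,0) g=1 f=7, (7,4) g=3 f=5]; closed=[(7,1), (7,2), (7,3)]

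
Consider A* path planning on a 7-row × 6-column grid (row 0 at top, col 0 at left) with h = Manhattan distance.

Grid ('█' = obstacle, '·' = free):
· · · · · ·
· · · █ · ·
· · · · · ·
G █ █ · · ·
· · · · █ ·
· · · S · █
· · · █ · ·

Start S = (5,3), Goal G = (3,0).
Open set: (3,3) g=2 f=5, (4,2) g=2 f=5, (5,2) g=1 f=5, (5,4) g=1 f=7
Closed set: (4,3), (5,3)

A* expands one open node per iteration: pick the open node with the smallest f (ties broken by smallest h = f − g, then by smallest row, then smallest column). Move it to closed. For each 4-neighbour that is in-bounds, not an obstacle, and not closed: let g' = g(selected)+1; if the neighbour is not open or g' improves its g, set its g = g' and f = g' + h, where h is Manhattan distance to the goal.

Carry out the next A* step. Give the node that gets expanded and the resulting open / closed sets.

step 1: expand (3,3) (f=5, h=3) → closed; open now [(2,3) g=3 f=7, (3,4) g=3 f=7, (4,2) g=2 f=5, (5,2) g=1 f=5, (5,4) g=1 f=7]

expanded=(3,3); open=[(2,3) g=3 f=7, (3,4) g=3 f=7, (4,2) g=2 f=5, (5,2) g=1 f=5, (5,4) g=1 f=7]; closed=[(3,3), (4,3), (5,3)]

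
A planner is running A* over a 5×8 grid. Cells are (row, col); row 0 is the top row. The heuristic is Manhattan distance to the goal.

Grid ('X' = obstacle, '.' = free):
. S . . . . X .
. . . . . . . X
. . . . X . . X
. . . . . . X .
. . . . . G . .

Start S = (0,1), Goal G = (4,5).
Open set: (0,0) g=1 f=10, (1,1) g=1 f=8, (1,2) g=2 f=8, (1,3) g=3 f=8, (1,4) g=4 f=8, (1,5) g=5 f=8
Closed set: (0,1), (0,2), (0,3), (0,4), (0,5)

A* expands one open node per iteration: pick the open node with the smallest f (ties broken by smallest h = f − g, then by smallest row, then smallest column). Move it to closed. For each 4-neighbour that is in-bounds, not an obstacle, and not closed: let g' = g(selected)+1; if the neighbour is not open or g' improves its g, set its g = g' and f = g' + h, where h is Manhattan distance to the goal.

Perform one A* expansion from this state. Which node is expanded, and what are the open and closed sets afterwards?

step 1: expand (1,5) (f=8, h=3) → closed; open now [(0,0) g=1 f=10, (1,1) g=1 f=8, (1,2) g=2 f=8, (1,3) g=3 f=8, (1,4) g=4 f=8, (1,6) g=6 f=10, (2,5) g=6 f=8]

expanded=(1,5); open=[(0,0) g=1 f=10, (1,1) g=1 f=8, (1,2) g=2 f=8, (1,3) g=3 f=8, (1,4) g=4 f=8, (1,6) g=6 f=10, (2,5) g=6 f=8]; closed=[(0,1), (0,2), (0,3), (0,4), (0,5), (1,5)]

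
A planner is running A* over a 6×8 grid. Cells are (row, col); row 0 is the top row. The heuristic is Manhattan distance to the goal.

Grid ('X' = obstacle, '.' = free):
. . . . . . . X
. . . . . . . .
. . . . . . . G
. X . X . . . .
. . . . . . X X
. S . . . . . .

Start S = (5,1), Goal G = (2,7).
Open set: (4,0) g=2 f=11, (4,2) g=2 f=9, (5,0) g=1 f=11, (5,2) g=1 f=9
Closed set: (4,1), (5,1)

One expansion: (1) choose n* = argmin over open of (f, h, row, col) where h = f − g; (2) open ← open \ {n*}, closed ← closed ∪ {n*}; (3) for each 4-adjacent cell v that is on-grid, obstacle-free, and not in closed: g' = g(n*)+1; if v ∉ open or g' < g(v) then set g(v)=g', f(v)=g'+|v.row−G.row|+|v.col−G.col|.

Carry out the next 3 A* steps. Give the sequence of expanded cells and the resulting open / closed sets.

order=[(4,2) → (3,2) → (2,2)]; open=[(1,2) g=5 f=11, (2,1) g=5 f=11, (2,3) g=5 f=9, (4,0) g=2 f=11, (4,3) g=3 f=9, (5,0) g=1 f=11, (5,2) g=1 f=9]; closed=[(2,2), (3,2), (4,1), (4,2), (5,1)]

step 1: expand (4,2) (f=9, h=7) → closed; open now [(3,2) g=3 f=9, (4,0) g=2 f=11, (4,3) g=3 f=9, (5,0) g=1 f=11, (5,2) g=1 f=9]
step 2: expand (3,2) (f=9, h=6) → closed; open now [(2,2) g=4 f=9, (4,0) g=2 f=11, (4,3) g=3 f=9, (5,0) g=1 f=11, (5,2) g=1 f=9]
step 3: expand (2,2) (f=9, h=5) → closed; open now [(1,2) g=5 f=11, (2,1) g=5 f=11, (2,3) g=5 f=9, (4,0) g=2 f=11, (4,3) g=3 f=9, (5,0) g=1 f=11, (5,2) g=1 f=9]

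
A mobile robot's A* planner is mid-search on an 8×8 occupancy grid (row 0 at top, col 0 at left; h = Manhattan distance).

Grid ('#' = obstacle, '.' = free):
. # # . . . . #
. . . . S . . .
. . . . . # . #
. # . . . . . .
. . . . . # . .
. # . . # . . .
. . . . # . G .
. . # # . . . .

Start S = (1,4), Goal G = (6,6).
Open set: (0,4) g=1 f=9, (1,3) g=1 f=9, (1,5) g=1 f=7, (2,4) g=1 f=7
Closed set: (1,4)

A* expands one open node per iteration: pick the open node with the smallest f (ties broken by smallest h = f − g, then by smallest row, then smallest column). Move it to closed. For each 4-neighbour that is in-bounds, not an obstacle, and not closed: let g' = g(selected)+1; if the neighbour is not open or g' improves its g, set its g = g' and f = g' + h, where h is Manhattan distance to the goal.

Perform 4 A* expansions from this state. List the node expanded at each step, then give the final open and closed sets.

step 1: expand (1,5) (f=7, h=6) → closed; open now [(0,4) g=1 f=9, (0,5) g=2 f=9, (1,3) g=1 f=9, (1,6) g=2 f=7, (2,4) g=1 f=7]
step 2: expand (1,6) (f=7, h=5) → closed; open now [(0,4) g=1 f=9, (0,5) g=2 f=9, (0,6) g=3 f=9, (1,3) g=1 f=9, (1,7) g=3 f=9, (2,4) g=1 f=7, (2,6) g=3 f=7]
step 3: expand (2,6) (f=7, h=4) → closed; open now [(0,4) g=1 f=9, (0,5) g=2 f=9, (0,6) g=3 f=9, (1,3) g=1 f=9, (1,7) g=3 f=9, (2,4) g=1 f=7, (3,6) g=4 f=7]
step 4: expand (3,6) (f=7, h=3) → closed; open now [(0,4) g=1 f=9, (0,5) g=2 f=9, (0,6) g=3 f=9, (1,3) g=1 f=9, (1,7) g=3 f=9, (2,4) g=1 f=7, (3,5) g=5 f=9, (3,7) g=5 f=9, (4,6) g=5 f=7]

order=[(1,5) → (1,6) → (2,6) → (3,6)]; open=[(0,4) g=1 f=9, (0,5) g=2 f=9, (0,6) g=3 f=9, (1,3) g=1 f=9, (1,7) g=3 f=9, (2,4) g=1 f=7, (3,5) g=5 f=9, (3,7) g=5 f=9, (4,6) g=5 f=7]; closed=[(1,4), (1,5), (1,6), (2,6), (3,6)]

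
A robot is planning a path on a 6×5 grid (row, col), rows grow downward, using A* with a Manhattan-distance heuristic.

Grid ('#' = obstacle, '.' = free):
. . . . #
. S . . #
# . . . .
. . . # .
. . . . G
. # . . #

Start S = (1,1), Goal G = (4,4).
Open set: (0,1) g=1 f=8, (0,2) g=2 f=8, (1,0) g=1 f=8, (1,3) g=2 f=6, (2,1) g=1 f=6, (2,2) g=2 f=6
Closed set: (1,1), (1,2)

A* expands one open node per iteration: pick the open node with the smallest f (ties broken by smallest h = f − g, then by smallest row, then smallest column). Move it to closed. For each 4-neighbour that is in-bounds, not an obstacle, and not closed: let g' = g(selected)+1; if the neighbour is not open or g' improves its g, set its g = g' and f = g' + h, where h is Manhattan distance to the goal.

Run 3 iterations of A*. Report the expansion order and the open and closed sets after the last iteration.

step 1: expand (1,3) (f=6, h=4) → closed; open now [(0,1) g=1 f=8, (0,2) g=2 f=8, (0,3) g=3 f=8, (1,0) g=1 f=8, (2,1) g=1 f=6, (2,2) g=2 f=6, (2,3) g=3 f=6]
step 2: expand (2,3) (f=6, h=3) → closed; open now [(0,1) g=1 f=8, (0,2) g=2 f=8, (0,3) g=3 f=8, (1,0) g=1 f=8, (2,1) g=1 f=6, (2,2) g=2 f=6, (2,4) g=4 f=6]
step 3: expand (2,4) (f=6, h=2) → closed; open now [(0,1) g=1 f=8, (0,2) g=2 f=8, (0,3) g=3 f=8, (1,0) g=1 f=8, (2,1) g=1 f=6, (2,2) g=2 f=6, (3,4) g=5 f=6]

order=[(1,3) → (2,3) → (2,4)]; open=[(0,1) g=1 f=8, (0,2) g=2 f=8, (0,3) g=3 f=8, (1,0) g=1 f=8, (2,1) g=1 f=6, (2,2) g=2 f=6, (3,4) g=5 f=6]; closed=[(1,1), (1,2), (1,3), (2,3), (2,4)]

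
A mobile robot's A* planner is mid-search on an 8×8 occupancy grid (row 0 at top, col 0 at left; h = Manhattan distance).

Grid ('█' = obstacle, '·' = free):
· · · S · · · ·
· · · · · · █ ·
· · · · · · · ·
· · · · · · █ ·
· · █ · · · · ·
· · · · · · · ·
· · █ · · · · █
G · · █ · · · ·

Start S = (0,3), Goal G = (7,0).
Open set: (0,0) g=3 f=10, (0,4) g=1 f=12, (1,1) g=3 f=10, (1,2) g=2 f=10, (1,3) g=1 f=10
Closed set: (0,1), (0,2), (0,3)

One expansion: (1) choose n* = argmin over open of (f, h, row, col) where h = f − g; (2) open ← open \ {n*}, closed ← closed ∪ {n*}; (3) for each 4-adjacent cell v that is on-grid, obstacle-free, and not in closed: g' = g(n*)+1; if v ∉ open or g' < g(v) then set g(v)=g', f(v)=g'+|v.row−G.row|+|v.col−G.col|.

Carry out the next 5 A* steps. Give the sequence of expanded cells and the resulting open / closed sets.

step 1: expand (0,0) (f=10, h=7) → closed; open now [(0,4) g=1 f=12, (1,0) g=4 f=10, (1,1) g=3 f=10, (1,2) g=2 f=10, (1,3) g=1 f=10]
step 2: expand (1,0) (f=10, h=6) → closed; open now [(0,4) g=1 f=12, (1,1) g=3 f=10, (1,2) g=2 f=10, (1,3) g=1 f=10, (2,0) g=5 f=10]
step 3: expand (2,0) (f=10, h=5) → closed; open now [(0,4) g=1 f=12, (1,1) g=3 f=10, (1,2) g=2 f=10, (1,3) g=1 f=10, (2,1) g=6 f=12, (3,0) g=6 f=10]
step 4: expand (3,0) (f=10, h=4) → closed; open now [(0,4) g=1 f=12, (1,1) g=3 f=10, (1,2) g=2 f=10, (1,3) g=1 f=10, (2,1) g=6 f=12, (3,1) g=7 f=12, (4,0) g=7 f=10]
step 5: expand (4,0) (f=10, h=3) → closed; open now [(0,4) g=1 f=12, (1,1) g=3 f=10, (1,2) g=2 f=10, (1,3) g=1 f=10, (2,1) g=6 f=12, (3,1) g=7 f=12, (4,1) g=8 f=12, (5,0) g=8 f=10]

order=[(0,0) → (1,0) → (2,0) → (3,0) → (4,0)]; open=[(0,4) g=1 f=12, (1,1) g=3 f=10, (1,2) g=2 f=10, (1,3) g=1 f=10, (2,1) g=6 f=12, (3,1) g=7 f=12, (4,1) g=8 f=12, (5,0) g=8 f=10]; closed=[(0,0), (0,1), (0,2), (0,3), (1,0), (2,0), (3,0), (4,0)]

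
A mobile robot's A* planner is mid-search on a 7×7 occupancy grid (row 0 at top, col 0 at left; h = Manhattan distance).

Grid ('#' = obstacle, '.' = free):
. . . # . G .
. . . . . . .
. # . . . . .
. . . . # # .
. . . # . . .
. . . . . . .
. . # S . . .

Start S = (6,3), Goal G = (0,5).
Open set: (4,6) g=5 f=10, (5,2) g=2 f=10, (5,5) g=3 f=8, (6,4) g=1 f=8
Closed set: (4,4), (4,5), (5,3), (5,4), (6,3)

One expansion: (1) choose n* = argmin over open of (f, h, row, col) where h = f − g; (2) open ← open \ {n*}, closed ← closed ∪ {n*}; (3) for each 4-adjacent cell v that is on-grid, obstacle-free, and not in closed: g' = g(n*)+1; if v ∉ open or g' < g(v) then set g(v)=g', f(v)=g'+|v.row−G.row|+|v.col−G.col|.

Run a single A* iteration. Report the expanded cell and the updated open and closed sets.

step 1: expand (5,5) (f=8, h=5) → closed; open now [(4,6) g=5 f=10, (5,2) g=2 f=10, (5,6) g=4 f=10, (6,4) g=1 f=8, (6,5) g=4 f=10]

expanded=(5,5); open=[(4,6) g=5 f=10, (5,2) g=2 f=10, (5,6) g=4 f=10, (6,4) g=1 f=8, (6,5) g=4 f=10]; closed=[(4,4), (4,5), (5,3), (5,4), (5,5), (6,3)]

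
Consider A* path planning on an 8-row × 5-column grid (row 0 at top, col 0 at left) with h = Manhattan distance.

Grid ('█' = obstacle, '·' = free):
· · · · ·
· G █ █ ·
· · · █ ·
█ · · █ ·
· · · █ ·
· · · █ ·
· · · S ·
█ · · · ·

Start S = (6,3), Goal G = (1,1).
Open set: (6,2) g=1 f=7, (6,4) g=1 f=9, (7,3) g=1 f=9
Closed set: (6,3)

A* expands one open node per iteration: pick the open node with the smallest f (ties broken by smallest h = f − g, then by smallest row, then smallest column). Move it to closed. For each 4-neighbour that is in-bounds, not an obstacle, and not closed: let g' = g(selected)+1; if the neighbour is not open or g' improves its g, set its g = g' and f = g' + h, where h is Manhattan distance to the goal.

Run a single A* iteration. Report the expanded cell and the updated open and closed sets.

expanded=(6,2); open=[(5,2) g=2 f=7, (6,1) g=2 f=7, (6,4) g=1 f=9, (7,2) g=2 f=9, (7,3) g=1 f=9]; closed=[(6,2), (6,3)]

step 1: expand (6,2) (f=7, h=6) → closed; open now [(5,2) g=2 f=7, (6,1) g=2 f=7, (6,4) g=1 f=9, (7,2) g=2 f=9, (7,3) g=1 f=9]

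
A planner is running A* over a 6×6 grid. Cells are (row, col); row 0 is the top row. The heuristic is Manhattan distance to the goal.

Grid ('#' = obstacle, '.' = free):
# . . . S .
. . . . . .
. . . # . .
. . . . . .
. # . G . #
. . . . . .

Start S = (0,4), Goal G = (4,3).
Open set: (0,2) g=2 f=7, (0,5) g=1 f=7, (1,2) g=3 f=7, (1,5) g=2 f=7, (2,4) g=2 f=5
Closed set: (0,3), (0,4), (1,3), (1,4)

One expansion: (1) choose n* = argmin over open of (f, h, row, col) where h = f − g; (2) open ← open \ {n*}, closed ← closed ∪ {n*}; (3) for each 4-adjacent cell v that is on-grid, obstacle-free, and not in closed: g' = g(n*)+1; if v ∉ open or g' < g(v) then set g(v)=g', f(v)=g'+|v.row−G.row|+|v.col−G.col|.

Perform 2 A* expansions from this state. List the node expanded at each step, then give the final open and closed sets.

step 1: expand (2,4) (f=5, h=3) → closed; open now [(0,2) g=2 f=7, (0,5) g=1 f=7, (1,2) g=3 f=7, (1,5) g=2 f=7, (2,5) g=3 f=7, (3,4) g=3 f=5]
step 2: expand (3,4) (f=5, h=2) → closed; open now [(0,2) g=2 f=7, (0,5) g=1 f=7, (1,2) g=3 f=7, (1,5) g=2 f=7, (2,5) g=3 f=7, (3,3) g=4 f=5, (3,5) g=4 f=7, (4,4) g=4 f=5]

order=[(2,4) → (3,4)]; open=[(0,2) g=2 f=7, (0,5) g=1 f=7, (1,2) g=3 f=7, (1,5) g=2 f=7, (2,5) g=3 f=7, (3,3) g=4 f=5, (3,5) g=4 f=7, (4,4) g=4 f=5]; closed=[(0,3), (0,4), (1,3), (1,4), (2,4), (3,4)]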